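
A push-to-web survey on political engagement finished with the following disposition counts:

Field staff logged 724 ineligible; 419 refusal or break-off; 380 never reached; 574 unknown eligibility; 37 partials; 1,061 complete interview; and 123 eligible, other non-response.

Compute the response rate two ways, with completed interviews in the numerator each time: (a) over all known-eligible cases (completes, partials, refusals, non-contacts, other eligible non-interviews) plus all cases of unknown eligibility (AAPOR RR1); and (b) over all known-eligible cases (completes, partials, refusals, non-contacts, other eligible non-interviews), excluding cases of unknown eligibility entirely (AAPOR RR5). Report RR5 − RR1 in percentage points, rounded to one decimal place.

Numerator → 1061
Denominator → 1061 + 37 + 419 + 380 + 123 + 574 = 2594
RR1 = 1061 / 2594 = 0.4090
Denominator → 1061 + 37 + 419 + 380 + 123 = 2020
RR5 = 1061 / 2020 = 0.5252
Difference = 52.52 − 40.90 = 11.62 percentage points

11.6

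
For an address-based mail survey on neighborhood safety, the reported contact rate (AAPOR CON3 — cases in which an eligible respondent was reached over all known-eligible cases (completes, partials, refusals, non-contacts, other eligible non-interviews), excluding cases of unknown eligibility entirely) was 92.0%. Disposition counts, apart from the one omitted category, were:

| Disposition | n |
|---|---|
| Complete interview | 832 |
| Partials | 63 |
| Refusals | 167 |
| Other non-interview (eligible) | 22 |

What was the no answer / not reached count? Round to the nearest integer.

94

Num = 832 + 63 + 167 + 22 = 1084
CON3 = 1084 / D = 0.920
D = 1084 / 0.920 = 1178.3
Other denominator terms total 1084
no answer / not reached = 1178.3 − 1084 ≈ 94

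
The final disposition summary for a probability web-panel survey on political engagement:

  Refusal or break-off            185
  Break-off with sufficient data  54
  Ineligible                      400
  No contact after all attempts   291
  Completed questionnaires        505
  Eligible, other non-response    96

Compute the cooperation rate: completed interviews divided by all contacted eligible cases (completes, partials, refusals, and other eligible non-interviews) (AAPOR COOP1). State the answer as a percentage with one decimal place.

Top → 505
Base → 505 + 54 + 185 + 96 = 840
COOP1 = 505 / 840 = 0.6012

60.1%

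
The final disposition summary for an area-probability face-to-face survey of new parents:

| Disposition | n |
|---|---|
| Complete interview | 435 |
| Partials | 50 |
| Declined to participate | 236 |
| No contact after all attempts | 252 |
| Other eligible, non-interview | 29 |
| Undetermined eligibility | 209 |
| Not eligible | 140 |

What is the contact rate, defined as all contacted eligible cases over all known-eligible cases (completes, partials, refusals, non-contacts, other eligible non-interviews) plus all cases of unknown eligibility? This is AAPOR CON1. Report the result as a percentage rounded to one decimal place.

Num = 435 + 50 + 236 + 29 = 750
Denominator = 435 + 50 + 236 + 252 + 29 + 209 = 1211
CON1 = 750 / 1211 = 0.6193

61.9%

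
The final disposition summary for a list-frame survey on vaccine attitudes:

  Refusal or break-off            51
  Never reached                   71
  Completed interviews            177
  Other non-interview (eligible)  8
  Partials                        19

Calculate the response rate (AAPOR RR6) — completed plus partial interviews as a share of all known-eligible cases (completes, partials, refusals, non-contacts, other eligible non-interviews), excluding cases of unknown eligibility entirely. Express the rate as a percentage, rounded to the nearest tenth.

Top = 177 + 19 = 196
Base = 177 + 19 + 51 + 71 + 8 = 326
RR6 = 196 / 326 = 0.6012

60.1%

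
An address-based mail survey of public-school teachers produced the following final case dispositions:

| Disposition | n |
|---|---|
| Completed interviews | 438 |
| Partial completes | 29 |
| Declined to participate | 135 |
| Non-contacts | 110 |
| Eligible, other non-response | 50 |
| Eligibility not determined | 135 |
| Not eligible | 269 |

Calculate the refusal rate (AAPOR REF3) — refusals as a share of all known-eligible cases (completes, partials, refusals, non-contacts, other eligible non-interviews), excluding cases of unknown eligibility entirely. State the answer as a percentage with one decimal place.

17.7%

Top: 135
Base: 438 + 29 + 135 + 110 + 50 = 762
REF3 = 135 / 762 = 0.1772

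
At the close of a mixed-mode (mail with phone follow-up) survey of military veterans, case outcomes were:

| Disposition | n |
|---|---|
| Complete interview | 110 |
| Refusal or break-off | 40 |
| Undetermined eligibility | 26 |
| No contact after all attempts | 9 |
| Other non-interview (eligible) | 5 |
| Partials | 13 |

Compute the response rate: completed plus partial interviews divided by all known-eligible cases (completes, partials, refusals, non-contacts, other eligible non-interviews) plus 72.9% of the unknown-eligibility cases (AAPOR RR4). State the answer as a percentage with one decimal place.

62.8%

Numerator → 110 + 13 = 123
Known eligible → 110 + 13 + 40 + 9 + 5 = 177
Eligible share of unknowns → 0.7290 × 26 = 18.95
Denominator → 177 + 18.95 = 195.95
RR4 = 123 / 195.95 = 0.6277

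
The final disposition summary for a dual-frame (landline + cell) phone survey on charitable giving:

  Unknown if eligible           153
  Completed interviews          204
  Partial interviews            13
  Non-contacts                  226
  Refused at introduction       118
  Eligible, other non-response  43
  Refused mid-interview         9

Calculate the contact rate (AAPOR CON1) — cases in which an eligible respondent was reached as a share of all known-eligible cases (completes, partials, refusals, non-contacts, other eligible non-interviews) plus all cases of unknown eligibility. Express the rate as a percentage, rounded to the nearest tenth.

50.5%

Refused = 118 + 9 = 127
Top: 204 + 13 + 127 + 43 = 387
Denom: 204 + 13 + 127 + 226 + 43 + 153 = 766
CON1 = 387 / 766 = 0.5052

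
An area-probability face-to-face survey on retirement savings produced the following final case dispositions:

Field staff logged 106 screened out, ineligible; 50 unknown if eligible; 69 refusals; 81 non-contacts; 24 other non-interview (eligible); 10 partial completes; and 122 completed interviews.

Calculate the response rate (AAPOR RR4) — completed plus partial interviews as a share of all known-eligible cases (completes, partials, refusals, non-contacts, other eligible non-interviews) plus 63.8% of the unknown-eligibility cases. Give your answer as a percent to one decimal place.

Numerator: 122 + 10 = 132
Determined eligible: 122 + 10 + 69 + 81 + 24 = 306
Estimated eligible among unknowns: 0.6380 × 50 = 31.90
Denom: 306 + 31.90 = 337.90
RR4 = 132 / 337.90 = 0.3906

39.1%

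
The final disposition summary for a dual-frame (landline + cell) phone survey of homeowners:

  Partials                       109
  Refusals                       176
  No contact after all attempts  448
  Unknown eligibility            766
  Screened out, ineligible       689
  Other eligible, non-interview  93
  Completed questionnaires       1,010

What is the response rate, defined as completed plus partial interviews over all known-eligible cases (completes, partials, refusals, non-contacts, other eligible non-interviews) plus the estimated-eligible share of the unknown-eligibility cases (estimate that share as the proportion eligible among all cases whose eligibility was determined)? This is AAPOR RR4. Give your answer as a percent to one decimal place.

Num: 1010 + 109 = 1119
Eligible (known): 1010 + 109 + 176 + 448 + 93 = 1836
e = 1836 / (1836 + 689) = 1836 / 2525 = 0.7271
e × U: 0.7271 × 766 = 556.96
Denom: 1836 + 556.96 = 2392.96
RR4 = 1119 / 2392.96 = 0.4676

46.8%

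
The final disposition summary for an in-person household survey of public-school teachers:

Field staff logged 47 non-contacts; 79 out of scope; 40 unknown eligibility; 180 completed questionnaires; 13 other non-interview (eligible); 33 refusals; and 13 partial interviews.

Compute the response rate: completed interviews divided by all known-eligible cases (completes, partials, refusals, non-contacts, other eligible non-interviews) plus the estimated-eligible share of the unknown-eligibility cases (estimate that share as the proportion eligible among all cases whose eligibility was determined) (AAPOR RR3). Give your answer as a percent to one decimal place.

56.7%

Numerator: 180
Known eligible: 180 + 13 + 33 + 47 + 13 = 286
e = 286 / (286 + 79) = 286 / 365 = 0.7836
Eligible share of unknowns: 0.7836 × 40 = 31.34
Denominator: 286 + 31.34 = 317.34
RR3 = 180 / 317.34 = 0.5672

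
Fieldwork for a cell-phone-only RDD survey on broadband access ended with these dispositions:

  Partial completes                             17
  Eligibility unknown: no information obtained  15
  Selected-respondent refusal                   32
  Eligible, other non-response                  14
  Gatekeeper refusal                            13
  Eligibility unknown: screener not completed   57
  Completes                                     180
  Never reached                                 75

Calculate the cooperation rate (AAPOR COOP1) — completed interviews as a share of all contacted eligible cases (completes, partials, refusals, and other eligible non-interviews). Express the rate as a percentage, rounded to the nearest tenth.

70.3%

Refusal or break-off = 13 + 32 = 45
Unknown eligibility = 57 + 15 = 72
Numerator: 180
Denom: 180 + 17 + 45 + 14 = 256
COOP1 = 180 / 256 = 0.7031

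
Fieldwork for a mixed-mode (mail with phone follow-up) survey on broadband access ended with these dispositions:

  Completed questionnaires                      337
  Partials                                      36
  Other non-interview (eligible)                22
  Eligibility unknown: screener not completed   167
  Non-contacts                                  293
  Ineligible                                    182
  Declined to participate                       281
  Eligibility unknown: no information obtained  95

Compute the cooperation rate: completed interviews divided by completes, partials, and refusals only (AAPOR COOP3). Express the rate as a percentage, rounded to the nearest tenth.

51.5%

Unknown eligibility = 167 + 95 = 262
Top → 337
Denominator → 337 + 36 + 281 = 654
COOP3 = 337 / 654 = 0.5153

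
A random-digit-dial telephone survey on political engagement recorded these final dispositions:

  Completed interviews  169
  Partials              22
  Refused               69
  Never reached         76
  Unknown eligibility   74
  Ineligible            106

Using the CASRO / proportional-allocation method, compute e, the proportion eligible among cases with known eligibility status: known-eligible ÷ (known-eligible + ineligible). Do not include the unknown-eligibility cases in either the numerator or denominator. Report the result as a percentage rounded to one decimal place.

76.0%

Known eligible → 169 + 22 + 69 + 76 = 336
e = 336 / (336 + 106) = 336 / 442 = 0.7602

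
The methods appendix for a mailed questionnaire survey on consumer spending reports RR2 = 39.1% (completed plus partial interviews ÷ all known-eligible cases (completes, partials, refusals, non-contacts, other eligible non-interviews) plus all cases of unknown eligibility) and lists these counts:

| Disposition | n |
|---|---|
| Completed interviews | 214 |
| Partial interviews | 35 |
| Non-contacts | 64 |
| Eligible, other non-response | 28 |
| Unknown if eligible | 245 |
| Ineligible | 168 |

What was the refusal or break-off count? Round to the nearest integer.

Num → 214 + 35 = 249
RR2 = 249 / D = 0.391
D = 249 / 0.391 = 636.8
Remaining denominator categories sum to 586
refusal or break-off = 636.8 − 586 ≈ 51

51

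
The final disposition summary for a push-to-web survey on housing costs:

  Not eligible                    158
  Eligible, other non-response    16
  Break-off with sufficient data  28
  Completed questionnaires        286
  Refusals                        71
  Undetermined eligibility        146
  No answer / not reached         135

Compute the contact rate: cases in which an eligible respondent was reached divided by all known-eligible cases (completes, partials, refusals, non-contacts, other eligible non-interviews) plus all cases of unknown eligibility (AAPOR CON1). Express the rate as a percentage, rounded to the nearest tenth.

Num: 286 + 28 + 71 + 16 = 401
Denom: 286 + 28 + 71 + 135 + 16 + 146 = 682
CON1 = 401 / 682 = 0.5880

58.8%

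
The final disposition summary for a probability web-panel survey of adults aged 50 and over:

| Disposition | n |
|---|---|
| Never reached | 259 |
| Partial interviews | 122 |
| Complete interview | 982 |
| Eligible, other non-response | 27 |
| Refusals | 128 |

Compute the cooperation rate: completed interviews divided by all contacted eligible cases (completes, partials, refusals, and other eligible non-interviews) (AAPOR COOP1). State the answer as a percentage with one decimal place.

78.0%

Top = 982
Denom = 982 + 122 + 128 + 27 = 1259
COOP1 = 982 / 1259 = 0.7800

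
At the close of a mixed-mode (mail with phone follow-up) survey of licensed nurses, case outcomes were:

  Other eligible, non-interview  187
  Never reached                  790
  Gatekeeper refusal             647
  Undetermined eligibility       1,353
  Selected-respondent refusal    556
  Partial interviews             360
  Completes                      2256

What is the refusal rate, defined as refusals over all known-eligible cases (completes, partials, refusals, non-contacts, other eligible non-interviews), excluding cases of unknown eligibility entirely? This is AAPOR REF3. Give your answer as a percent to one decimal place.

25.1%

Refused = 647 + 556 = 1203
Num → 1203
Denominator → 2256 + 360 + 1203 + 790 + 187 = 4796
REF3 = 1203 / 4796 = 0.2508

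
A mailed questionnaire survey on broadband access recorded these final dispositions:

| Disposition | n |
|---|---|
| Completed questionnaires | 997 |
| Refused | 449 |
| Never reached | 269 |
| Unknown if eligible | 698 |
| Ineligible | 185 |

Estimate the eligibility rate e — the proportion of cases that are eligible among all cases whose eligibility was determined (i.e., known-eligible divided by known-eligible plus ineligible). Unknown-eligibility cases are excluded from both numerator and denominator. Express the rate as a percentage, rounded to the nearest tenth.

90.3%

Determined eligible → 997 + 449 + 269 = 1715
e = 1715 / (1715 + 185) = 1715 / 1900 = 0.9026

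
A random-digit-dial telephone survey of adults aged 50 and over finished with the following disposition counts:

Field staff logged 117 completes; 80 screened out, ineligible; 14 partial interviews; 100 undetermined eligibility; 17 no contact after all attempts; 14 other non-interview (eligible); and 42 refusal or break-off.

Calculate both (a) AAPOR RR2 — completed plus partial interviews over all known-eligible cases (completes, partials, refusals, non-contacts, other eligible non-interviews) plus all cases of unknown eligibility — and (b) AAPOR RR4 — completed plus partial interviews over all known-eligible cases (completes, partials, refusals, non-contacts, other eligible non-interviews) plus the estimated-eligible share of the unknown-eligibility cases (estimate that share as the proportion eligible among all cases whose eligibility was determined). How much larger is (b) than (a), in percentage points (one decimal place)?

Numerator → 117 + 14 = 131
Base → 117 + 14 + 42 + 17 + 14 + 100 = 304
RR2 = 131 / 304 = 0.4309
Eligible (known) → 117 + 14 + 42 + 17 + 14 = 204
e = 204 / (204 + 80) = 204 / 284 = 0.7183
Estimated eligible among unknowns → 0.7183 × 100 = 71.83
Base → 204 + 71.83 = 275.83
RR4 = 131 / 275.83 = 0.4749
Difference = 47.49 − 43.09 = 4.40 percentage points

4.4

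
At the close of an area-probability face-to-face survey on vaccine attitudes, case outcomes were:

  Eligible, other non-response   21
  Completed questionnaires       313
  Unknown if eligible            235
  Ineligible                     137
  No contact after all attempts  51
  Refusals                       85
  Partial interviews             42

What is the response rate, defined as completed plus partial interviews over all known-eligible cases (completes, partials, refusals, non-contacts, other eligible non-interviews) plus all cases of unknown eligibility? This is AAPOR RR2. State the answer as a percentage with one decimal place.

47.5%

Top: 313 + 42 = 355
Denominator: 313 + 42 + 85 + 51 + 21 + 235 = 747
RR2 = 355 / 747 = 0.4752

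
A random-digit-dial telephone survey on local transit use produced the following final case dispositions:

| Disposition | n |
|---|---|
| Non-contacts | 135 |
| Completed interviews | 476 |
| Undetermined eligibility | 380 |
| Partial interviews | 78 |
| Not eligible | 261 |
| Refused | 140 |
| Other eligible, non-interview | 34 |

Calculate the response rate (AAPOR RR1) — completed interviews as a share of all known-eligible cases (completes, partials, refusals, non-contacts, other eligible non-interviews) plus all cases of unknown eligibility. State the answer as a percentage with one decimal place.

38.3%

Numerator → 476
Base → 476 + 78 + 140 + 135 + 34 + 380 = 1243
RR1 = 476 / 1243 = 0.3829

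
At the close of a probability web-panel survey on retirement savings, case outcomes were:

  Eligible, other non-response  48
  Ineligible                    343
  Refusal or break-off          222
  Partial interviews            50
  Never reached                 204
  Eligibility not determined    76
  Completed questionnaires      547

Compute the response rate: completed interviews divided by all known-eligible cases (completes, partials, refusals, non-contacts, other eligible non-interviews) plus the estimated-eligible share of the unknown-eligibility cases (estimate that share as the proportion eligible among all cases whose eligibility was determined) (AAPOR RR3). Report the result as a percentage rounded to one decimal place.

48.5%

Numerator → 547
Eligible (known) → 547 + 50 + 222 + 204 + 48 = 1071
e = 1071 / (1071 + 343) = 1071 / 1414 = 0.7574
e × U → 0.7574 × 76 = 57.56
Base → 1071 + 57.56 = 1128.56
RR3 = 547 / 1128.56 = 0.4847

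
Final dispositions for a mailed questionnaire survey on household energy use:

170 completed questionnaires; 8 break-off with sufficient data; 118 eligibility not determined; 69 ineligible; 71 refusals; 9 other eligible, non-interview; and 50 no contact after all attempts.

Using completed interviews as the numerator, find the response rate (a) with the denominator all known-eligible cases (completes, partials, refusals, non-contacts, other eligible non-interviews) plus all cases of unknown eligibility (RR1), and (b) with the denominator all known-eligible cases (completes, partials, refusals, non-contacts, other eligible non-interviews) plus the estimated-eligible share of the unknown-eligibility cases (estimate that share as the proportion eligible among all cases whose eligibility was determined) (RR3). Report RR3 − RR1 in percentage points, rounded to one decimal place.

2.1

Num: 170
Denom: 170 + 8 + 71 + 50 + 9 + 118 = 426
RR1 = 170 / 426 = 0.3991
Determined eligible: 170 + 8 + 71 + 50 + 9 = 308
e = 308 / (308 + 69) = 308 / 377 = 0.8170
Estimated eligible among unknowns: 0.8170 × 118 = 96.41
Denom: 308 + 96.41 = 404.41
RR3 = 170 / 404.41 = 0.4204
Difference = 42.04 − 39.91 = 2.13 percentage points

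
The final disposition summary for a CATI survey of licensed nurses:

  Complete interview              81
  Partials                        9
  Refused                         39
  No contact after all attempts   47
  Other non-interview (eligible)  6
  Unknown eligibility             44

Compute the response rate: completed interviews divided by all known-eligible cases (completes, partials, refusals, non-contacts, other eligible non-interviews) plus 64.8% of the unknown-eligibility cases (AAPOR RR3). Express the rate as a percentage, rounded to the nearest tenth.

38.5%

Num = 81
Known eligible = 81 + 9 + 39 + 47 + 6 = 182
Eligible share of unknowns = 0.6480 × 44 = 28.51
Denom = 182 + 28.51 = 210.51
RR3 = 81 / 210.51 = 0.3848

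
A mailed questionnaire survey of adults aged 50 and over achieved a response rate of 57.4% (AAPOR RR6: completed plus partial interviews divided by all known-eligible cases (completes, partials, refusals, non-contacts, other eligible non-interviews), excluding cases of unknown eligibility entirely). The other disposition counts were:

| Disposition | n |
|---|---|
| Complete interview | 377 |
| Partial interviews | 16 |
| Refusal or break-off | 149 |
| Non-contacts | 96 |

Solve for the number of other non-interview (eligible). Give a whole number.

47

Top: 377 + 16 = 393
RR6 = 393 / D = 0.574
D = 393 / 0.574 = 684.7
Remaining denominator categories sum to 638
other non-interview (eligible) = 684.7 − 638 ≈ 47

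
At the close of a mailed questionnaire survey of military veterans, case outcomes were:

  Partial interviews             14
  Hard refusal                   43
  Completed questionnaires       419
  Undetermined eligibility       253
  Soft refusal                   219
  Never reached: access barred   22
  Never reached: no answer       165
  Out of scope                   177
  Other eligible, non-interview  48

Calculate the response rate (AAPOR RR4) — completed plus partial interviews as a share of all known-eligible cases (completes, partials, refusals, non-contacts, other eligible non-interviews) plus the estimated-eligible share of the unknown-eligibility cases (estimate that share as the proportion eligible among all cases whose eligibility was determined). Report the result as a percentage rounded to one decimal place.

Refused = 43 + 219 = 262
No contact after all attempts = 165 + 22 = 187
Numerator → 419 + 14 = 433
Known eligible → 419 + 14 + 262 + 187 + 48 = 930
e = 930 / (930 + 177) = 930 / 1107 = 0.8401
Estimated eligible among unknowns → 0.8401 × 253 = 212.55
Denominator → 930 + 212.55 = 1142.55
RR4 = 433 / 1142.55 = 0.3790

37.9%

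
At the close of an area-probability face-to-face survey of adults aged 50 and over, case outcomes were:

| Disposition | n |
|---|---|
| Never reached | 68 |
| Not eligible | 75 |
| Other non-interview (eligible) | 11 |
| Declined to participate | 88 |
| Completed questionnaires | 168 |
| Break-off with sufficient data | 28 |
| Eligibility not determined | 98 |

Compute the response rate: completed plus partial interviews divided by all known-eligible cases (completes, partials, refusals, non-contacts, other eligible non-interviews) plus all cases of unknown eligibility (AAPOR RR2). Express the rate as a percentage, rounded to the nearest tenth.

Numerator: 168 + 28 = 196
Base: 168 + 28 + 88 + 68 + 11 + 98 = 461
RR2 = 196 / 461 = 0.4252

42.5%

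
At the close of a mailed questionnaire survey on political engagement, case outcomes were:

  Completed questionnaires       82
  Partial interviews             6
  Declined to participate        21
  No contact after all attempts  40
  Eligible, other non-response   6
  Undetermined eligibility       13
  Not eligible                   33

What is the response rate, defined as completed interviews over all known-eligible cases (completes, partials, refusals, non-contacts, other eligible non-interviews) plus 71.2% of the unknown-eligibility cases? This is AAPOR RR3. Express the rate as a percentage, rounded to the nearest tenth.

Numerator → 82
Determined eligible → 82 + 6 + 21 + 40 + 6 = 155
e × U → 0.7120 × 13 = 9.26
Denominator → 155 + 9.26 = 164.26
RR3 = 82 / 164.26 = 0.4992

49.9%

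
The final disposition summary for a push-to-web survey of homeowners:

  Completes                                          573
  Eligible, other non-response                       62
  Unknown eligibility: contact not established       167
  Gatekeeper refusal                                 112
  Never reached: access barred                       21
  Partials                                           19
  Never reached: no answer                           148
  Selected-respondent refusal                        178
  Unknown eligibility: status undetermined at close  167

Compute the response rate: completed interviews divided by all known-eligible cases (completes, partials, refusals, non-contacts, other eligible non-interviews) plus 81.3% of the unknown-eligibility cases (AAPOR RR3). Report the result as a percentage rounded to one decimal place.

Refusals = 112 + 178 = 290
Never reached = 148 + 21 = 169
Unknown if eligible = 167 + 167 = 334
Num: 573
Determined eligible: 573 + 19 + 290 + 169 + 62 = 1113
e × U: 0.8130 × 334 = 271.54
Denominator: 1113 + 271.54 = 1384.54
RR3 = 573 / 1384.54 = 0.4139

41.4%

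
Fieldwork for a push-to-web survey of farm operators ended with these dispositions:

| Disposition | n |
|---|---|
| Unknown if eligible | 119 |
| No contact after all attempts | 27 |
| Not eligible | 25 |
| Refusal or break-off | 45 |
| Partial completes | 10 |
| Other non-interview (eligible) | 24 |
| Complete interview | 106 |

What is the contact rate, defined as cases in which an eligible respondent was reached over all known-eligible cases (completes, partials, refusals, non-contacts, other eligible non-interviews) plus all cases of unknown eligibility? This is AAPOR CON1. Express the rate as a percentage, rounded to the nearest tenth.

55.9%

Num → 106 + 10 + 45 + 24 = 185
Denom → 106 + 10 + 45 + 27 + 24 + 119 = 331
CON1 = 185 / 331 = 0.5589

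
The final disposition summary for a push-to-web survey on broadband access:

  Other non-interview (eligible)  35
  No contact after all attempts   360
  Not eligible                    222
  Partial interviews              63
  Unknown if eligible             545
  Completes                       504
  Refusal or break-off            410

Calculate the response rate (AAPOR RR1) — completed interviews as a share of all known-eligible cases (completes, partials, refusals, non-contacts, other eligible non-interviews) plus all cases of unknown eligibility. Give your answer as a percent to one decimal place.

26.3%

Top: 504
Base: 504 + 63 + 410 + 360 + 35 + 545 = 1917
RR1 = 504 / 1917 = 0.2629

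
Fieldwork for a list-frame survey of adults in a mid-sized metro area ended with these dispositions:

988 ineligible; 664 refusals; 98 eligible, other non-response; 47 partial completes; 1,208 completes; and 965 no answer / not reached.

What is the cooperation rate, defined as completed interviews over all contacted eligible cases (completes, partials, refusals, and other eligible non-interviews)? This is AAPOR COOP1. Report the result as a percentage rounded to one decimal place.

59.9%

Top: 1208
Denom: 1208 + 47 + 664 + 98 = 2017
COOP1 = 1208 / 2017 = 0.5989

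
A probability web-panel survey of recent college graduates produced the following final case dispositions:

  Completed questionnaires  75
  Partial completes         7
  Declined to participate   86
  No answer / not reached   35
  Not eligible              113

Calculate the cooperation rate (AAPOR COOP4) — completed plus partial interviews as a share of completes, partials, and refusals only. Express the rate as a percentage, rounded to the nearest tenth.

Numerator: 75 + 7 = 82
Base: 75 + 7 + 86 = 168
COOP4 = 82 / 168 = 0.4881

48.8%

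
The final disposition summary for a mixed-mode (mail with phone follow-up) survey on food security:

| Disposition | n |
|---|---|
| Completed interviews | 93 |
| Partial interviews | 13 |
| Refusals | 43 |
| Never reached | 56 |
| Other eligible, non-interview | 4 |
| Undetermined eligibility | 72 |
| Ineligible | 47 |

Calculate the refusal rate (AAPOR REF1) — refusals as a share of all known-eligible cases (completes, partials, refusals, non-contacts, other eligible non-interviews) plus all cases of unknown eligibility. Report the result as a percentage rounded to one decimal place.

15.3%

Top: 43
Base: 93 + 13 + 43 + 56 + 4 + 72 = 281
REF1 = 43 / 281 = 0.1530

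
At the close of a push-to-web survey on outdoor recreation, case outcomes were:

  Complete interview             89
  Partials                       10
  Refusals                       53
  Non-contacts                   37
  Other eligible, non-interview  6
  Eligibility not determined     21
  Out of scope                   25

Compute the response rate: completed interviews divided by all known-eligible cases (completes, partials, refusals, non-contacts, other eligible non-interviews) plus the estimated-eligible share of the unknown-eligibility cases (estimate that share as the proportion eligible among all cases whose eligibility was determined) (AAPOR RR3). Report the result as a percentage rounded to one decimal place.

Numerator: 89
Eligible (known): 89 + 10 + 53 + 37 + 6 = 195
e = 195 / (195 + 25) = 195 / 220 = 0.8864
e × U: 0.8864 × 21 = 18.61
Base: 195 + 18.61 = 213.61
RR3 = 89 / 213.61 = 0.4166

41.7%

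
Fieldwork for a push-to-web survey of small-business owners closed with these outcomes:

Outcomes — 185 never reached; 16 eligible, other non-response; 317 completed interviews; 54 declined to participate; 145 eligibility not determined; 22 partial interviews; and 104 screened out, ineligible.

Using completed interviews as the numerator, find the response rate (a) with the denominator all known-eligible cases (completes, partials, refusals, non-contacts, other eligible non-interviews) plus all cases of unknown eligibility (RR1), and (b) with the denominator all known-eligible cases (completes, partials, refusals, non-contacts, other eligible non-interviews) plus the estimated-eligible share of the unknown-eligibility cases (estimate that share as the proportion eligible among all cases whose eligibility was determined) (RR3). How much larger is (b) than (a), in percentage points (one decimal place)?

1.3

Top: 317
Denominator: 317 + 22 + 54 + 185 + 16 + 145 = 739
RR1 = 317 / 739 = 0.4290
Eligible (known): 317 + 22 + 54 + 185 + 16 = 594
e = 594 / (594 + 104) = 594 / 698 = 0.8510
e × U: 0.8510 × 145 = 123.39
Denominator: 594 + 123.39 = 717.39
RR3 = 317 / 717.39 = 0.4419
Difference = 44.19 − 42.90 = 1.29 percentage points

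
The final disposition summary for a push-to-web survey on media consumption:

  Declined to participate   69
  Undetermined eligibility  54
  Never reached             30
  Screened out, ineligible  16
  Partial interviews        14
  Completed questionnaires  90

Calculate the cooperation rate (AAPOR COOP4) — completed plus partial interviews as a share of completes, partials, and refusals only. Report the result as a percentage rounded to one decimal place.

60.1%

Numerator: 90 + 14 = 104
Denominator: 90 + 14 + 69 = 173
COOP4 = 104 / 173 = 0.6012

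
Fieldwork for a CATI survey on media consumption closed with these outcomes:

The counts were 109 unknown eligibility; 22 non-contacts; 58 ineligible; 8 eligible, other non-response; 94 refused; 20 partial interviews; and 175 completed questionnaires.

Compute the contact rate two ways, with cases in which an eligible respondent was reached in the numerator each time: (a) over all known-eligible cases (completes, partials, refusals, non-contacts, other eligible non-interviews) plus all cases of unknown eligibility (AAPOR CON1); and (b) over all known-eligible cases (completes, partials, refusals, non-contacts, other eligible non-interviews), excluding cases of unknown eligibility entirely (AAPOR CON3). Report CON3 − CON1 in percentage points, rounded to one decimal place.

Numerator: 175 + 20 + 94 + 8 = 297
Denominator: 175 + 20 + 94 + 22 + 8 + 109 = 428
CON1 = 297 / 428 = 0.6939
Denominator: 175 + 20 + 94 + 22 + 8 = 319
CON3 = 297 / 319 = 0.9310
Difference = 93.10 − 69.39 = 23.71 percentage points

23.7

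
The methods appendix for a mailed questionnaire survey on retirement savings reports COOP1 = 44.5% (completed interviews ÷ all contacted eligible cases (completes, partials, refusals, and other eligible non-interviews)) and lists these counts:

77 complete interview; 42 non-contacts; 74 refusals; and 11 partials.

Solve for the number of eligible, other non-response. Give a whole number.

COOP1 = 77 / D = 0.445
D = 77 / 0.445 = 173.0
Rest of base = 162
eligible, other non-response = 173.0 − 162 ≈ 11

11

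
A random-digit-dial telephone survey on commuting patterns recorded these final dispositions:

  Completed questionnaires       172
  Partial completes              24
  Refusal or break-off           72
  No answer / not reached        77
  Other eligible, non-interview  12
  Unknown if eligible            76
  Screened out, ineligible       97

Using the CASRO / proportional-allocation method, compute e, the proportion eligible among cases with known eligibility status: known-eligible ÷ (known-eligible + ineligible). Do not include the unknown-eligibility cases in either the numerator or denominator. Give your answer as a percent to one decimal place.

Determined eligible = 172 + 24 + 72 + 77 + 12 = 357
e = 357 / (357 + 97) = 357 / 454 = 0.7863

78.6%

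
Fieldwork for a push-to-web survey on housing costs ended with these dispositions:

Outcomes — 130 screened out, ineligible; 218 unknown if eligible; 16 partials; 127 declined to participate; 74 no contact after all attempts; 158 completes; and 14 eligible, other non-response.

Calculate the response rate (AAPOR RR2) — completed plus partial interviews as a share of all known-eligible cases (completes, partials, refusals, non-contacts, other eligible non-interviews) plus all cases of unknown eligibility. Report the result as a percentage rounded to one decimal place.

28.7%

Top: 158 + 16 = 174
Denom: 158 + 16 + 127 + 74 + 14 + 218 = 607
RR2 = 174 / 607 = 0.2867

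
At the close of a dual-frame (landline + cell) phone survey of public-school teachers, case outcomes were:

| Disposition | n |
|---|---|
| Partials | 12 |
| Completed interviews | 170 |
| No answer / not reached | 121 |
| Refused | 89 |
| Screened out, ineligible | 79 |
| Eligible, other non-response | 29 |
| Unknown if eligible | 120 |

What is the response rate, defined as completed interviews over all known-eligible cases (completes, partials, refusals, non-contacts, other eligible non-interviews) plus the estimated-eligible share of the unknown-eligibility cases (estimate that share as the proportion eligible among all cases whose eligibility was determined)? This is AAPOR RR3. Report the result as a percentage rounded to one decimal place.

Numerator → 170
Eligible (known) → 170 + 12 + 89 + 121 + 29 = 421
e = 421 / (421 + 79) = 421 / 500 = 0.8420
e × U → 0.8420 × 120 = 101.04
Base → 421 + 101.04 = 522.04
RR3 = 170 / 522.04 = 0.3256

32.6%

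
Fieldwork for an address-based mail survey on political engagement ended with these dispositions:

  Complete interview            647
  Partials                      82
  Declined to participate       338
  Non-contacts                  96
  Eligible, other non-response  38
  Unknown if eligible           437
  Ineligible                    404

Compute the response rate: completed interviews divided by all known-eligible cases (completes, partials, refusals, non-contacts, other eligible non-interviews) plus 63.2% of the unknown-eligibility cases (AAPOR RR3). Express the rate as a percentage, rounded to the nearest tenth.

43.8%

Numerator = 647
Known eligible = 647 + 82 + 338 + 96 + 38 = 1201
Eligible share of unknowns = 0.6320 × 437 = 276.18
Base = 1201 + 276.18 = 1477.18
RR3 = 647 / 1477.18 = 0.4380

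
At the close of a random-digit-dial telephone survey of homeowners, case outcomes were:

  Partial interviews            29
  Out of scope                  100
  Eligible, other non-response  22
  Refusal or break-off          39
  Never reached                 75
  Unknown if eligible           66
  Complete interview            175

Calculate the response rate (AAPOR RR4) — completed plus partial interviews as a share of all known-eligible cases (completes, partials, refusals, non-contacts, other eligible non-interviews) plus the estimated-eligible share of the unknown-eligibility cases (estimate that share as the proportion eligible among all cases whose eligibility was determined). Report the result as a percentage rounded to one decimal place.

Top → 175 + 29 = 204
Known eligible → 175 + 29 + 39 + 75 + 22 = 340
e = 340 / (340 + 100) = 340 / 440 = 0.7727
Estimated eligible among unknowns → 0.7727 × 66 = 51.00
Denominator → 340 + 51.00 = 391.00
RR4 = 204 / 391.00 = 0.5217

52.2%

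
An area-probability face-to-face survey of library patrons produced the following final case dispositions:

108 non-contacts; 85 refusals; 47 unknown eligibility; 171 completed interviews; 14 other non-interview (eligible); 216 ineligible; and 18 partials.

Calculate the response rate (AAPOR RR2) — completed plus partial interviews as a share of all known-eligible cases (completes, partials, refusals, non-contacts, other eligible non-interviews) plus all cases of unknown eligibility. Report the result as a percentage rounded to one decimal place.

Num → 171 + 18 = 189
Base → 171 + 18 + 85 + 108 + 14 + 47 = 443
RR2 = 189 / 443 = 0.4266

42.7%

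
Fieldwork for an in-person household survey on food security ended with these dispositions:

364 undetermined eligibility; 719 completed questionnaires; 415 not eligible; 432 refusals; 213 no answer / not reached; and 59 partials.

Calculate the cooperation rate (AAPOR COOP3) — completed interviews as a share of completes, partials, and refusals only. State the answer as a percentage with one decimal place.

59.4%

Numerator = 719
Denom = 719 + 59 + 432 = 1210
COOP3 = 719 / 1210 = 0.5942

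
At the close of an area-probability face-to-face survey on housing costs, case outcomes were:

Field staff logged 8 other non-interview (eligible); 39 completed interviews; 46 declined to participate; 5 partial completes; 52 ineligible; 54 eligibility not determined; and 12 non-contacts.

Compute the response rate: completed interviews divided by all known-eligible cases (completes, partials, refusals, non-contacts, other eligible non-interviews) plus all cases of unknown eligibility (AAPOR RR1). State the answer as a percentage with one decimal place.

23.8%

Top → 39
Denominator → 39 + 5 + 46 + 12 + 8 + 54 = 164
RR1 = 39 / 164 = 0.2378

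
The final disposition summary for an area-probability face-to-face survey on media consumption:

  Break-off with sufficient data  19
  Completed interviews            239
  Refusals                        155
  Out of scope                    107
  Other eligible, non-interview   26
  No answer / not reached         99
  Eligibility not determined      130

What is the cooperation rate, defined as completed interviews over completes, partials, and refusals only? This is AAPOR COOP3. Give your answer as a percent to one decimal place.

57.9%

Top = 239
Denom = 239 + 19 + 155 = 413
COOP3 = 239 / 413 = 0.5787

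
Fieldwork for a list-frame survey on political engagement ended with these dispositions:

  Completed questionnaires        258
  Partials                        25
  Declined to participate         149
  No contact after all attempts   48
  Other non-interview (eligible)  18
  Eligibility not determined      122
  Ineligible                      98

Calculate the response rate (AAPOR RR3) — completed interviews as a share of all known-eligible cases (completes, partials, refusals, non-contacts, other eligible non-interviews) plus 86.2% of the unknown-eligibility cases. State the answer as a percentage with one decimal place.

42.8%

Num = 258
Determined eligible = 258 + 25 + 149 + 48 + 18 = 498
e × U = 0.8620 × 122 = 105.16
Denominator = 498 + 105.16 = 603.16
RR3 = 258 / 603.16 = 0.4277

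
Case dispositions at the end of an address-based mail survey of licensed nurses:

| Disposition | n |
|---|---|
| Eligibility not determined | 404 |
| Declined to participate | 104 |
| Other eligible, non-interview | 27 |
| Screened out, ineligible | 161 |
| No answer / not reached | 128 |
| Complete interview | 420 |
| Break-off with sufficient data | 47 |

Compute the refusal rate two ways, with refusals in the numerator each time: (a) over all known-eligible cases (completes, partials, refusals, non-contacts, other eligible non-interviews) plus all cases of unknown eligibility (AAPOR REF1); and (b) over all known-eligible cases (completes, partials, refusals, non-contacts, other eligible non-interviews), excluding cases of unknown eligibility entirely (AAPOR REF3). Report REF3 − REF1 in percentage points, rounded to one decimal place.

Num → 104
Denominator → 420 + 47 + 104 + 128 + 27 + 404 = 1130
REF1 = 104 / 1130 = 0.0920
Denominator → 420 + 47 + 104 + 128 + 27 = 726
REF3 = 104 / 726 = 0.1433
Difference = 14.33 − 9.20 = 5.13 percentage points

5.1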